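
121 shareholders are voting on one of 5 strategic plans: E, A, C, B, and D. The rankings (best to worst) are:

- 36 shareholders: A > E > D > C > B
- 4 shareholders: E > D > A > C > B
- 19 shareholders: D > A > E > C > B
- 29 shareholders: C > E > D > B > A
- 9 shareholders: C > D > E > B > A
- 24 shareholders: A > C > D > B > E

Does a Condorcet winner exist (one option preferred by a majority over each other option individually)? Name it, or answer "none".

none

Checking pairwise contests:
A beats E 79–42.
D beats A 61–60.
A beats C 83–38.
E beats B 97–24.
E beats D 69–52.
Every option loses at least one head-to-head, so there is no Condorcet winner.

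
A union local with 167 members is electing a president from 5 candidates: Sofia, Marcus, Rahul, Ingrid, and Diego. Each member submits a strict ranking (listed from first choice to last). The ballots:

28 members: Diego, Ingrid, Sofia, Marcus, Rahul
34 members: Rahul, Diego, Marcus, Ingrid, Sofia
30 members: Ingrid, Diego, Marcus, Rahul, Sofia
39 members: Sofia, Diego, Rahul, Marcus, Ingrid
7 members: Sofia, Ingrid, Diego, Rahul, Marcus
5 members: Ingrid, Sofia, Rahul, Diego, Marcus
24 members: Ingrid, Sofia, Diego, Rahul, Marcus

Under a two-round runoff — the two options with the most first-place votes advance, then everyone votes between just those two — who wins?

Round 1 first-place votes: Sofia 46, Marcus 0, Rahul 34, Ingrid 59, Diego 28.
Ingrid and Sofia advance.
Runoff: Ingrid is preferred to Sofia by 121 voters; Sofia by 46.
Ingrid wins the runoff.

Ingrid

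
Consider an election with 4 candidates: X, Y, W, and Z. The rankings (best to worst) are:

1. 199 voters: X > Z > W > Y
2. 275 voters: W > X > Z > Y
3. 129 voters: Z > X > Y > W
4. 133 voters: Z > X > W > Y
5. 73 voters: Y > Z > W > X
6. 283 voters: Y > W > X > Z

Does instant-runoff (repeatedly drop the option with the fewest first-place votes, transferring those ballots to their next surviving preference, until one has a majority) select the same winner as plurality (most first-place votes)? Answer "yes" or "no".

no

Instant-runoff — R1 X 199, Y 356, W 275, Z 262 (X out); R2 Y 356, W 275, Z 461 (W out); R3 Y 356, Z 736 (Z winner). Winner: Z.
Plurality — first-place votes: X 199, Y 356, W 275, Z 262. Winner: Y.
The two methods disagree.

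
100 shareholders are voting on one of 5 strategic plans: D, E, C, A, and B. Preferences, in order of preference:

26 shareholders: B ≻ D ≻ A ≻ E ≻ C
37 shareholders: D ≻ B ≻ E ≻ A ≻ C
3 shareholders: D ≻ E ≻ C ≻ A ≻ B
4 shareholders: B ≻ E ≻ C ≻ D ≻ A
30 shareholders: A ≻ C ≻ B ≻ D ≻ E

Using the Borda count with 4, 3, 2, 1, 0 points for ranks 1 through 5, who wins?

D: 26·3 + 37·4 + 3·4 + 4·1 + 30·1 = 272
E: 26·1 + 37·2 + 3·3 + 4·3 + 30·0 = 121
C: 26·0 + 37·0 + 3·2 + 4·2 + 30·3 = 104
A: 26·2 + 37·1 + 3·1 + 4·0 + 30·4 = 212
B: 26·4 + 37·3 + 3·0 + 4·4 + 30·2 = 291
B has the highest Borda score (291).

B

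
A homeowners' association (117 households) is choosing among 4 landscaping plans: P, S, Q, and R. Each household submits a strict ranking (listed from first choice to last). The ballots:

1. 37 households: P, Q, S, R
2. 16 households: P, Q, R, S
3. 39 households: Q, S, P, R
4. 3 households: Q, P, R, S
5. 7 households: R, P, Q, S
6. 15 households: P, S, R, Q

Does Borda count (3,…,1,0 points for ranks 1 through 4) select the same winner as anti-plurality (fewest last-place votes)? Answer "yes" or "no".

yes

Borda — scores: P 263, S 145, Q 239, R 55. Winner: P.
Anti-plurality — last-place votes: P 0, S 26, Q 15, R 76. Winner: P.
The two methods agree.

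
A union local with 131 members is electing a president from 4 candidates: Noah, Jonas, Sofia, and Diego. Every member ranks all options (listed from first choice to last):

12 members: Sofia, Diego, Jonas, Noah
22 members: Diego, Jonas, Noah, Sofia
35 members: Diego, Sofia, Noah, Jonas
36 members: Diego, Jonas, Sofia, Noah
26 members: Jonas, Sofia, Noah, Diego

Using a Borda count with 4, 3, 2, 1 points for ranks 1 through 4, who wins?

Diego

Noah: 12·1 + 22·2 + 35·2 + 36·1 + 26·2 = 214
Jonas: 12·2 + 22·3 + 35·1 + 36·3 + 26·4 = 337
Sofia: 12·4 + 22·1 + 35·3 + 36·2 + 26·3 = 325
Diego: 12·3 + 22·4 + 35·4 + 36·4 + 26·1 = 434
Diego has the highest Borda score (434).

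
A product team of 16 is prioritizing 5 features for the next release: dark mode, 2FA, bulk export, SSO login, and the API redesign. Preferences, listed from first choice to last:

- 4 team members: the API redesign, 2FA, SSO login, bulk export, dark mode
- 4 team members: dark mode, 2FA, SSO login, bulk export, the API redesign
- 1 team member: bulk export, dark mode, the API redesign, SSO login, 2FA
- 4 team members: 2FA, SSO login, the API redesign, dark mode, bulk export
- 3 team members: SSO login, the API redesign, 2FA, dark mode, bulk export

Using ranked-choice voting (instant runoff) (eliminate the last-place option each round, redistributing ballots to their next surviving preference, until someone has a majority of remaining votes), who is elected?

the API redesign

Round 1: dark mode 4, 2FA 4, bulk export 1, SSO login 3, the API redesign 4. Eliminate bulk export.
Round 2: dark mode 5, 2FA 4, SSO login 3, the API redesign 4. Eliminate SSO login.
Round 3: dark mode 5, 2FA 4, the API redesign 7. Eliminate 2FA.
Round 4: dark mode 5, the API redesign 11. The API redesign has a majority.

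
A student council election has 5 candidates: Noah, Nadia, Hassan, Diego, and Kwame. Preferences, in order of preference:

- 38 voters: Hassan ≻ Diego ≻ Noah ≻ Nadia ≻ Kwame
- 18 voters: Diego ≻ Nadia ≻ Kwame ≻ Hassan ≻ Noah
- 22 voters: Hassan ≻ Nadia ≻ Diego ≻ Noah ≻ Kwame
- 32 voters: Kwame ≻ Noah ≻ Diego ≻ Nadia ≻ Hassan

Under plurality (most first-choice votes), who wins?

Hassan

First-place votes: Noah 0, Nadia 0, Hassan 60, Diego 18, Kwame 32.
Hassan has the most first-place votes.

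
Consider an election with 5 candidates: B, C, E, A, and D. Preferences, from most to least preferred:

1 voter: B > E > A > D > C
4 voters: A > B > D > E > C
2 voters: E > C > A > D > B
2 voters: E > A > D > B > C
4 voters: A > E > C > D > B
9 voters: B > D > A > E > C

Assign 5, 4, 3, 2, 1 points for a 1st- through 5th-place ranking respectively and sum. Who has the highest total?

A

B: 1·5 + 4·4 + 2·1 + 2·2 + 4·1 + 9·5 = 76
C: 1·1 + 4·1 + 2·4 + 2·1 + 4·3 + 9·1 = 36
E: 1·4 + 4·2 + 2·5 + 2·5 + 4·4 + 9·2 = 66
A: 1·3 + 4·5 + 2·3 + 2·4 + 4·5 + 9·3 = 84
D: 1·2 + 4·3 + 2·2 + 2·3 + 4·2 + 9·4 = 68
A has the highest Borda score (84).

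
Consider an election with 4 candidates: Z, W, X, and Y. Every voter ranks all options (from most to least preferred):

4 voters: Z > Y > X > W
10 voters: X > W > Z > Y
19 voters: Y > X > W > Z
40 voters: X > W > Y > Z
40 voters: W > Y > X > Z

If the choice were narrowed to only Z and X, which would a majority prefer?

X

Voters preferring Z to X: 4; preferring X to Z: 109.
X wins the head-to-head.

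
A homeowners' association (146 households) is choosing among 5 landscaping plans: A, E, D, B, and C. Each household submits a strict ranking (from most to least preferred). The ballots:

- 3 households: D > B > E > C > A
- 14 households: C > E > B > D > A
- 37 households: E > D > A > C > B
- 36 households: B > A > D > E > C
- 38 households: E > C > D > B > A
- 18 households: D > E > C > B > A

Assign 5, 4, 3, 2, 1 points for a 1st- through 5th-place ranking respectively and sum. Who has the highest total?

E

A: 3·1 + 14·1 + 37·3 + 36·4 + 38·1 + 18·1 = 328
E: 3·3 + 14·4 + 37·5 + 36·2 + 38·5 + 18·4 = 584
D: 3·5 + 14·2 + 37·4 + 36·3 + 38·3 + 18·5 = 503
B: 3·4 + 14·3 + 37·1 + 36·5 + 38·2 + 18·2 = 383
C: 3·2 + 14·5 + 37·2 + 36·1 + 38·4 + 18·3 = 392
E has the highest Borda score (584).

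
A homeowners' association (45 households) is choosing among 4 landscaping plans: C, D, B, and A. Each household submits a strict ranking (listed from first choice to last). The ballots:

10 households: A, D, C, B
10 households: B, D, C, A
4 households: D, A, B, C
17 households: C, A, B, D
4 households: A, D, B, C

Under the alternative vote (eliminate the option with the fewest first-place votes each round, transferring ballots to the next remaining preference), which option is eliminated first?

D

Round 1: C 17, D 4, B 10, A 14. Eliminate D.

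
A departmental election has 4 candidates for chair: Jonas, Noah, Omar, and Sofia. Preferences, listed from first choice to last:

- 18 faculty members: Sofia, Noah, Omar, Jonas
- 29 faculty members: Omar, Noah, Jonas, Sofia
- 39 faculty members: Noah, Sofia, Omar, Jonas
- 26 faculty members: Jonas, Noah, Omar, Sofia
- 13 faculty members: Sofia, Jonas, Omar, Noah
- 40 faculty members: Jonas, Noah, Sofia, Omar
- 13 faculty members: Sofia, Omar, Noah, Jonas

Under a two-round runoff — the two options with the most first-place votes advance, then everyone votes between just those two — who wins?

Jonas

Round 1 first-place votes: Jonas 66, Noah 39, Omar 29, Sofia 44.
Jonas and Sofia advance.
Runoff: Jonas is preferred to Sofia by 95 voters; Sofia by 83.
Jonas wins the runoff.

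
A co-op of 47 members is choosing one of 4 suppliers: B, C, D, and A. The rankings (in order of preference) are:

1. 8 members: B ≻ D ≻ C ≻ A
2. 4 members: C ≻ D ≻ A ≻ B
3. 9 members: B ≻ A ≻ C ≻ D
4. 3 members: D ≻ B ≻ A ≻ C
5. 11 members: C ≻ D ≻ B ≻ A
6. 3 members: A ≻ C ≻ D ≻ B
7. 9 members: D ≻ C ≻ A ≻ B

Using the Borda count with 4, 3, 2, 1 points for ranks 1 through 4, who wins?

C

B: 8·4 + 4·1 + 9·4 + 3·3 + 11·2 + 3·1 + 9·1 = 115
C: 8·2 + 4·4 + 9·2 + 3·1 + 11·4 + 3·3 + 9·3 = 133
D: 8·3 + 4·3 + 9·1 + 3·4 + 11·3 + 3·2 + 9·4 = 132
A: 8·1 + 4·2 + 9·3 + 3·2 + 11·1 + 3·4 + 9·2 = 90
C has the highest Borda score (133).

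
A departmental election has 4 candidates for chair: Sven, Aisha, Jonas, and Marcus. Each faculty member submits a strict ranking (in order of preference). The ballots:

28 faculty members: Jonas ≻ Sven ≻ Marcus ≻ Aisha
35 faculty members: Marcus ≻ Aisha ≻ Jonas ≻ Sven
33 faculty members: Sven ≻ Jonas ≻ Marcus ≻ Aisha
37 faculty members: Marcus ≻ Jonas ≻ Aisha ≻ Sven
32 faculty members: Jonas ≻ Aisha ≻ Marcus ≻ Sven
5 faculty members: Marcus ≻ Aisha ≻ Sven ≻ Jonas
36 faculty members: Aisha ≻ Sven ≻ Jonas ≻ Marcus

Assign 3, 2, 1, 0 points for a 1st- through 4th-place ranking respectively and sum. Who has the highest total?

Jonas

Sven: 28·2 + 35·0 + 33·3 + 37·0 + 32·0 + 5·1 + 36·2 = 232
Aisha: 28·0 + 35·2 + 33·0 + 37·1 + 32·2 + 5·2 + 36·3 = 289
Jonas: 28·3 + 35·1 + 33·2 + 37·2 + 32·3 + 5·0 + 36·1 = 391
Marcus: 28·1 + 35·3 + 33·1 + 37·3 + 32·1 + 5·3 + 36·0 = 324
Jonas has the highest Borda score (391).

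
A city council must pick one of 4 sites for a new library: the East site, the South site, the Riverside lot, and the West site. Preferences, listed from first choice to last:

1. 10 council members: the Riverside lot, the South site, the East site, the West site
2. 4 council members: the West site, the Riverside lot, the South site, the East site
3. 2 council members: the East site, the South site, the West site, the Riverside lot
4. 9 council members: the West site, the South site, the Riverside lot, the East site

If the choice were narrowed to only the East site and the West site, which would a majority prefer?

the West site

Voters preferring the East site to the West site: 12; preferring the West site to the East site: 13.
the West site wins the head-to-head.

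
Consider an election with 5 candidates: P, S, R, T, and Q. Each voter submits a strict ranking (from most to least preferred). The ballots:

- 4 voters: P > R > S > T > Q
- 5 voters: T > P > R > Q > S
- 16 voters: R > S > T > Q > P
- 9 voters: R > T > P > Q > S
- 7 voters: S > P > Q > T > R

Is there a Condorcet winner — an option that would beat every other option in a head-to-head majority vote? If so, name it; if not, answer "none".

R vs P: 25–16 for R.
R vs S: 34–7 for R.
R vs T: 29–12 for R.
R vs Q: 34–7 for R.
R beats every other option head-to-head.

R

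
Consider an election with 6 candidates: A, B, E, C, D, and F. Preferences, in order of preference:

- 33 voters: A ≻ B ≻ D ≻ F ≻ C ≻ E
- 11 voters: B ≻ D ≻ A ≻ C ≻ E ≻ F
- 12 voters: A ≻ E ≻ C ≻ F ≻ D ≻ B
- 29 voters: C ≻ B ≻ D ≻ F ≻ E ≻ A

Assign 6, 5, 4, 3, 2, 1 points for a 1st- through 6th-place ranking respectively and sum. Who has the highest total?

A: 33·6 + 11·4 + 12·6 + 29·1 = 343
B: 33·5 + 11·6 + 12·1 + 29·5 = 388
E: 33·1 + 11·2 + 12·5 + 29·2 = 173
C: 33·2 + 11·3 + 12·4 + 29·6 = 321
D: 33·4 + 11·5 + 12·2 + 29·4 = 327
F: 33·3 + 11·1 + 12·3 + 29·3 = 233
B has the highest Borda score (388).

B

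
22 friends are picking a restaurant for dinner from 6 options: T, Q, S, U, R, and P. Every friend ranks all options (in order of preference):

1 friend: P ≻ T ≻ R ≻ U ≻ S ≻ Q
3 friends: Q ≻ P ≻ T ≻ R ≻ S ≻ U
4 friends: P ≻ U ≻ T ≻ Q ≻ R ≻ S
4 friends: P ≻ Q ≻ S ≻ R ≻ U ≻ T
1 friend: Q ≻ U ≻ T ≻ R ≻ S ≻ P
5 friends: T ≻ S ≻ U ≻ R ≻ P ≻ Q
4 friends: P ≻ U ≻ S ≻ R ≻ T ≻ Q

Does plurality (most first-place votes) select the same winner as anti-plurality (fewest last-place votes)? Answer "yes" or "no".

no

Plurality — first-place votes: T 5, Q 4, S 0, U 0, R 0, P 13. Winner: P.
Anti-plurality — last-place votes: T 4, Q 10, S 4, U 3, R 0, P 1. Winner: R.
The two methods disagree.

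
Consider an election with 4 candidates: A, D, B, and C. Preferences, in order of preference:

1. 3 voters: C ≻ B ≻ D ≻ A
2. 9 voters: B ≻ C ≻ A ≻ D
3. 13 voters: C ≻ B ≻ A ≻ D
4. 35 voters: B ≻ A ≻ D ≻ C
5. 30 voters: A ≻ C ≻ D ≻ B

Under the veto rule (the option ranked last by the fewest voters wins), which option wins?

A

Last-place votes: A 3, D 22, B 30, C 35.
A is ranked last by the fewest voters, so A wins.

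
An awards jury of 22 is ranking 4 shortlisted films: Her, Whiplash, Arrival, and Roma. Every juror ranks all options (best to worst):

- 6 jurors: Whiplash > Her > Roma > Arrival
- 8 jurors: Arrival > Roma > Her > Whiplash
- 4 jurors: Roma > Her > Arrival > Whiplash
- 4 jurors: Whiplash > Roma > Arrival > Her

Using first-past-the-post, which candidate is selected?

Whiplash

First-place votes: Her 0, Whiplash 10, Arrival 8, Roma 4.
Whiplash has the most first-place votes.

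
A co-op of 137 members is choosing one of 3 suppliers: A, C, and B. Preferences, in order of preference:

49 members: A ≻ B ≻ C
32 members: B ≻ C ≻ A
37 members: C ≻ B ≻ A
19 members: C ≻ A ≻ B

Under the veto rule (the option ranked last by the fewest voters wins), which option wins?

Last-place votes: A 69, C 49, B 19.
B is ranked last by the fewest voters, so B wins.

B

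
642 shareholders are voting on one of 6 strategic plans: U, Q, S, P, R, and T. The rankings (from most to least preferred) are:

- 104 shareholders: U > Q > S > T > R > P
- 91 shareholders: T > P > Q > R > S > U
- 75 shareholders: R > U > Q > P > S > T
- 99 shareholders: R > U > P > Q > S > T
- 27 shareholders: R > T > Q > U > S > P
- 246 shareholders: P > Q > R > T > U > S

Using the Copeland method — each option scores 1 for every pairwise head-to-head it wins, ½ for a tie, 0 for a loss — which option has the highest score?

P

U: beats S; loses to Q, P, R, and T → score 1.
Q: beats U, S, R, and T; loses to P → score 4.
S: loses to U, Q, P, R, and T → score 0.
P: beats U, Q, S, R, and T → score 5.
R: beats U, S, and T; loses to Q and P → score 3.
T: beats U and S; loses to Q, P, and R → score 2.
P has the best pairwise record.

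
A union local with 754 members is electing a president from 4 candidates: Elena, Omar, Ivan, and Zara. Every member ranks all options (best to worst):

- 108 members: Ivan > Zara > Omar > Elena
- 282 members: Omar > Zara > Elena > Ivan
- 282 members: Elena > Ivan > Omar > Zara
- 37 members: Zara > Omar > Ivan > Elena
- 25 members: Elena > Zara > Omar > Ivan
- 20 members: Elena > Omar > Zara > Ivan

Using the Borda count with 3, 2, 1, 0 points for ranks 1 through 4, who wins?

Elena: 108·0 + 282·1 + 282·3 + 37·0 + 25·3 + 20·3 = 1263
Omar: 108·1 + 282·3 + 282·1 + 37·2 + 25·1 + 20·2 = 1375
Ivan: 108·3 + 282·0 + 282·2 + 37·1 + 25·0 + 20·0 = 925
Zara: 108·2 + 282·2 + 282·0 + 37·3 + 25·2 + 20·1 = 961
Omar has the highest Borda score (1375).

Omar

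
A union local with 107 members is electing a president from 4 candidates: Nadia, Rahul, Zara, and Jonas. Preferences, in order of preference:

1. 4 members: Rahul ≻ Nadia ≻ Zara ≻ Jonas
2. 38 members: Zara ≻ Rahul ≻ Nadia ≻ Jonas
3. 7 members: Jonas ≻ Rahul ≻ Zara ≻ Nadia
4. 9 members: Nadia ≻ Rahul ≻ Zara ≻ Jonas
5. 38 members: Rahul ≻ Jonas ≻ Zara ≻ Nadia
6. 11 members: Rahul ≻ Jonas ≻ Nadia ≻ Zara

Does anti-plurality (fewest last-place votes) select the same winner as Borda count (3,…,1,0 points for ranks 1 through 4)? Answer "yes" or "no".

Anti-plurality — last-place votes: Nadia 45, Rahul 0, Zara 11, Jonas 51. Winner: Rahul.
Borda — scores: Nadia 84, Rahul 267, Zara 172, Jonas 119. Winner: Rahul.
The two methods agree.

yes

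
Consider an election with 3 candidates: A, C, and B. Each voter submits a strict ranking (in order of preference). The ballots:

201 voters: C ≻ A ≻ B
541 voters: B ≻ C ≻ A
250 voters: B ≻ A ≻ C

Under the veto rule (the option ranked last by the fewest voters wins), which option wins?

B

Last-place votes: A 541, C 250, B 201.
B is ranked last by the fewest voters, so B wins.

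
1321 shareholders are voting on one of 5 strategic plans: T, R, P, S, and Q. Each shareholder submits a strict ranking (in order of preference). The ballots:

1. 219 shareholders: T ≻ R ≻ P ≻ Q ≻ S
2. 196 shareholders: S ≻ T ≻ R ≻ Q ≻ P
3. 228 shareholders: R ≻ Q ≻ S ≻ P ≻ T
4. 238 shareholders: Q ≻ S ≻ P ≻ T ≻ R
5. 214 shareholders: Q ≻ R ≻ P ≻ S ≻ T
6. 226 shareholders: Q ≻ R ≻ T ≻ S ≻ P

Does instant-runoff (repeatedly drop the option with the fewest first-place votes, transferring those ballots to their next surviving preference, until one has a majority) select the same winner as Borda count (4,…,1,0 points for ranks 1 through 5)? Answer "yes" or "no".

yes

Instant-runoff — R1 T 219, R 228, P 0, S 196, Q 678 (Q winner). Winner: Q.
Borda — scores: T 2154, R 3281, P 1570, S 2394, Q 3811. Winner: Q.
The two methods agree.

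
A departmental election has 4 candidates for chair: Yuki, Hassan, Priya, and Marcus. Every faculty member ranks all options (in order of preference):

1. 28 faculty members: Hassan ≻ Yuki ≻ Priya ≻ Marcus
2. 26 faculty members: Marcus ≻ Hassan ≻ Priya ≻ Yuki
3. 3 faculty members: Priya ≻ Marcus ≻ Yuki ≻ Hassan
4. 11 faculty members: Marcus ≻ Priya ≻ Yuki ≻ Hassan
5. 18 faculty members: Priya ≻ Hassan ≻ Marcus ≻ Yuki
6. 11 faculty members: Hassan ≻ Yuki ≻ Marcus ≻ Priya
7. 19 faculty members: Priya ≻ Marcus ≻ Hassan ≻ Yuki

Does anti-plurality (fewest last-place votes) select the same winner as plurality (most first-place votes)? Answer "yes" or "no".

yes

Anti-plurality — last-place votes: Yuki 63, Hassan 14, Priya 11, Marcus 28. Winner: Priya.
Plurality — first-place votes: Yuki 0, Hassan 39, Priya 40, Marcus 37. Winner: Priya.
The two methods agree.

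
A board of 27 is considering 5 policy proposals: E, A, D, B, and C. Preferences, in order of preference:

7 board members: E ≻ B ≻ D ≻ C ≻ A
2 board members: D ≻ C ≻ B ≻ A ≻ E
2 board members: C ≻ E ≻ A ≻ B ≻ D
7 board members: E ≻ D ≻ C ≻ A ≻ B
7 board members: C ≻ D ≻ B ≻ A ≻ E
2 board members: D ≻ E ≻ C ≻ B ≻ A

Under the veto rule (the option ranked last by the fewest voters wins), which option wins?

Last-place votes: E 9, A 9, D 2, B 7, C 0.
C is ranked last by the fewest voters, so C wins.

C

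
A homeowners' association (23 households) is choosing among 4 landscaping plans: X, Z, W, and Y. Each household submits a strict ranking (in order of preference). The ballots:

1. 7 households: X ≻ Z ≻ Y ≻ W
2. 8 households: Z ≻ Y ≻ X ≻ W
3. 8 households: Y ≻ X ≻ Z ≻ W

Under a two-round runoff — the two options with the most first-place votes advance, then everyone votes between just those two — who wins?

Z

Round 1 first-place votes: X 7, Z 8, W 0, Y 8.
Z and Y advance.
Runoff: Z is preferred to Y by 15 voters; Y by 8.
Z wins the runoff.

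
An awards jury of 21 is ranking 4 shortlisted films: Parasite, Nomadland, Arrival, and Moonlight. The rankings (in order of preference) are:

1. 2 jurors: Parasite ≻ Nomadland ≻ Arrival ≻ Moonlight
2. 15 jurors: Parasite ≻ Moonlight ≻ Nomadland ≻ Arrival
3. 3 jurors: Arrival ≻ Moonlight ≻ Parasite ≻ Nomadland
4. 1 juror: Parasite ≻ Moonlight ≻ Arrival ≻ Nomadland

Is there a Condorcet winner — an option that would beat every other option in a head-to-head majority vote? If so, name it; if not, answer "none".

Parasite vs Nomadland: 21–0 for Parasite.
Parasite vs Arrival: 18–3 for Parasite.
Parasite vs Moonlight: 18–3 for Parasite.
Parasite beats every other option head-to-head.

Parasite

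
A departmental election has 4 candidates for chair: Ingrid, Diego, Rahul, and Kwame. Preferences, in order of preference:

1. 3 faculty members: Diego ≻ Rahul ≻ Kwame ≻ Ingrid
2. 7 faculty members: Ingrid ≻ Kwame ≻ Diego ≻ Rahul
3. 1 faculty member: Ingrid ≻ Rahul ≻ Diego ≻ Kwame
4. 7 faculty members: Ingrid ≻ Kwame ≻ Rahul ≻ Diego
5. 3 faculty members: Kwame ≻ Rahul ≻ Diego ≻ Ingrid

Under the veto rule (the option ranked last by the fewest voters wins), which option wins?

Last-place votes: Ingrid 6, Diego 7, Rahul 7, Kwame 1.
Kwame is ranked last by the fewest voters, so Kwame wins.

Kwame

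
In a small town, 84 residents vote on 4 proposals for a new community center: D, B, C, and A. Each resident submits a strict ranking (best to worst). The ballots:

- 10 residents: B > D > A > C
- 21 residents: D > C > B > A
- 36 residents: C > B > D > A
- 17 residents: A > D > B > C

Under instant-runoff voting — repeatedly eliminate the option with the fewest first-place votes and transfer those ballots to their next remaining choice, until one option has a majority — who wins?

Round 1: D 21, B 10, C 36, A 17. Eliminate B.
Round 2: D 31, C 36, A 17. Eliminate A.
Round 3: D 48, C 36. D has a majority.

D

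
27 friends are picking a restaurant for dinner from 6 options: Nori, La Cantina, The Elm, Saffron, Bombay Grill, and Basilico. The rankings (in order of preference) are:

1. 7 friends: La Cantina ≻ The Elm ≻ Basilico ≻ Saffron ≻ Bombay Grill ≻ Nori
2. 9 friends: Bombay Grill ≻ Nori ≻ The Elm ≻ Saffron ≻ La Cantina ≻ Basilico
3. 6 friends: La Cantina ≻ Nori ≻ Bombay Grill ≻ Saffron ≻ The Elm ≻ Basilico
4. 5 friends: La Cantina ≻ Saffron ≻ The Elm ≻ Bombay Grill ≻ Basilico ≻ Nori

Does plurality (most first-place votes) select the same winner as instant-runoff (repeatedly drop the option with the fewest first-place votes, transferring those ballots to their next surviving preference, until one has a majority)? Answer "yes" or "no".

Plurality — first-place votes: Nori 0, La Cantina 18, The Elm 0, Saffron 0, Bombay Grill 9, Basilico 0. Winner: La Cantina.
Instant-runoff — R1 Nori 0, La Cantina 18, The Elm 0, Saffron 0, Bombay Grill 9, Basilico 0 (La Cantina winner). Winner: La Cantina.
The two methods agree.

yes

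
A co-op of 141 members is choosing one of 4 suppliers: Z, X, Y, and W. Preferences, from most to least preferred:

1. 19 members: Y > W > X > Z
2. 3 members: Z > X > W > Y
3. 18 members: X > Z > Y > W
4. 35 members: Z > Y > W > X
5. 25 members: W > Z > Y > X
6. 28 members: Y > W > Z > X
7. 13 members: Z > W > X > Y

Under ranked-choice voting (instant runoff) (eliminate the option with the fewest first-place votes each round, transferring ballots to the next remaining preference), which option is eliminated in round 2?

W

Round 1: Z 51, X 18, Y 47, W 25. Eliminate X.
Round 2: Z 69, Y 47, W 25. Eliminate W.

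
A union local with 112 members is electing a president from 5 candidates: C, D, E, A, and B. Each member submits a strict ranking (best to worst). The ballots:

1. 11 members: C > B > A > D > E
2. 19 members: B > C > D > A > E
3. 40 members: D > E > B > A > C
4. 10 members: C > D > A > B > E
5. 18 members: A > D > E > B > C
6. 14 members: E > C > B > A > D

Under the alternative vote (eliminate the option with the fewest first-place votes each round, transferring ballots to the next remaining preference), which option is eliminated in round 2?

A

Round 1: C 21, D 40, E 14, A 18, B 19. Eliminate E.
Round 2: C 35, D 40, A 18, B 19. Eliminate A.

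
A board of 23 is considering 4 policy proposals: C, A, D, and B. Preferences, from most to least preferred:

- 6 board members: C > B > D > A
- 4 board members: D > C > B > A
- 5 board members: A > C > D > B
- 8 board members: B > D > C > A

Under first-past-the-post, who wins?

B

First-place votes: C 6, A 5, D 4, B 8.
B has the most first-place votes.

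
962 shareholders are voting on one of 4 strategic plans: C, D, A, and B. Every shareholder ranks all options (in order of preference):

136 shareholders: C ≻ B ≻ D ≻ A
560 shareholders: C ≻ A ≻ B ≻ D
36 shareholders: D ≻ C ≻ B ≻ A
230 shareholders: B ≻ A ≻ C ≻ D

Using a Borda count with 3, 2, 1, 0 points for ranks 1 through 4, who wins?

C: 136·3 + 560·3 + 36·2 + 230·1 = 2390
D: 136·1 + 560·0 + 36·3 + 230·0 = 244
A: 136·0 + 560·2 + 36·0 + 230·2 = 1580
B: 136·2 + 560·1 + 36·1 + 230·3 = 1558
C has the highest Borda score (2390).

C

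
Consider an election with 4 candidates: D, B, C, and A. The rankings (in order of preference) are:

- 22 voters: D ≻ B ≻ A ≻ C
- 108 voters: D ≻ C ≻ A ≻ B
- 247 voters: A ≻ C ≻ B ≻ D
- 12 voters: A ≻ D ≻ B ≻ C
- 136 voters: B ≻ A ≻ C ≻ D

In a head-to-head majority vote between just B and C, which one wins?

Voters preferring B to C: 170; preferring C to B: 355.
C wins the head-to-head.

C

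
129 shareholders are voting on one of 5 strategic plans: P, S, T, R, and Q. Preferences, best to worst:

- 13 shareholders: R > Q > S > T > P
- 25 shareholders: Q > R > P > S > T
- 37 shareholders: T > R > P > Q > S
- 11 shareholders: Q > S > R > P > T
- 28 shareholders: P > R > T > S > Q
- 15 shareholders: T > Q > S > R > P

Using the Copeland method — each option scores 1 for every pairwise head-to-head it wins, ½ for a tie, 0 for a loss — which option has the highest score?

P: beats S and Q; loses to T and R → score 2.
S: loses to P, T, R, and Q → score 0.
T: beats P, S, and Q; loses to R → score 3.
R: beats P, S, T, and Q → score 4.
Q: beats S; loses to P, T, and R → score 1.
R has the best pairwise record.

R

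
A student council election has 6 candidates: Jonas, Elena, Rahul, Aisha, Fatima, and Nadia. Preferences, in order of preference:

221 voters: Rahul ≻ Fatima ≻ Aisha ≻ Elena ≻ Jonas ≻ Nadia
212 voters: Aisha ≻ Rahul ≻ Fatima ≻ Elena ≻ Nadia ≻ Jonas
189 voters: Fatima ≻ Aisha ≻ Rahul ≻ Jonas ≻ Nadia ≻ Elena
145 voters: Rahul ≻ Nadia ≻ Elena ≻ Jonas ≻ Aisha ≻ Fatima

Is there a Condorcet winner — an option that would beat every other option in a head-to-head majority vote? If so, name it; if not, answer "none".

none

Checking pairwise contests:
Elena beats Jonas 578–189.
Rahul beats Elena 767–0.
Aisha beats Rahul 401–366.
Fatima beats Aisha 410–357.
Rahul beats Fatima 578–189.
Jonas beats Nadia 410–357.
Every option loses at least one head-to-head, so there is no Condorcet winner.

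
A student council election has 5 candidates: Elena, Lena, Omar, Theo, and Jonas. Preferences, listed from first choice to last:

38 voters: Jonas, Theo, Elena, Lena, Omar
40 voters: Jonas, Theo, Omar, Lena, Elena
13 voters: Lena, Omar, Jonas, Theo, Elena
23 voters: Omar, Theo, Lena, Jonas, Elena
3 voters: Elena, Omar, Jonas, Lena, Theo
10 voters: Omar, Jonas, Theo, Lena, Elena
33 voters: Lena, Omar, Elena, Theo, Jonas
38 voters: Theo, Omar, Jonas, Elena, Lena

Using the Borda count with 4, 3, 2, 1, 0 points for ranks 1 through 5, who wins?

Elena: 38·2 + 40·0 + 13·0 + 23·0 + 3·4 + 10·0 + 33·2 + 38·1 = 192
Lena: 38·1 + 40·1 + 13·4 + 23·2 + 3·1 + 10·1 + 33·4 + 38·0 = 321
Omar: 38·0 + 40·2 + 13·3 + 23·4 + 3·3 + 10·4 + 33·3 + 38·3 = 473
Theo: 38·3 + 40·3 + 13·1 + 23·3 + 3·0 + 10·2 + 33·1 + 38·4 = 521
Jonas: 38·4 + 40·4 + 13·2 + 23·1 + 3·2 + 10·3 + 33·0 + 38·2 = 473
Theo has the highest Borda score (521).

Theo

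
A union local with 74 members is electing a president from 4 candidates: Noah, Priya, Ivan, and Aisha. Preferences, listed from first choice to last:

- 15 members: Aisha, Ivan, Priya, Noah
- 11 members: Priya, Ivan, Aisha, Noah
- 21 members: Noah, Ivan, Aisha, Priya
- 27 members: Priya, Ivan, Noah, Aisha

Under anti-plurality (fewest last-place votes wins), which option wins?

Ivan

Last-place votes: Noah 26, Priya 21, Ivan 0, Aisha 27.
Ivan is ranked last by the fewest voters, so Ivan wins.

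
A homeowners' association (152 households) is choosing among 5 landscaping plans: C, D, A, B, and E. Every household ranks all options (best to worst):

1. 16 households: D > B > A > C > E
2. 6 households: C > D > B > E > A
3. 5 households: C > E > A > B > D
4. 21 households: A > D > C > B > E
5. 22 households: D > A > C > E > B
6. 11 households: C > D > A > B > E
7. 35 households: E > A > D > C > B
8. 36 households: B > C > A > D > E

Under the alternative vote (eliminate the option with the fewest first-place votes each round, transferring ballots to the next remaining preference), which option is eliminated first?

A

Round 1: C 22, D 38, A 21, B 36, E 35. Eliminate A.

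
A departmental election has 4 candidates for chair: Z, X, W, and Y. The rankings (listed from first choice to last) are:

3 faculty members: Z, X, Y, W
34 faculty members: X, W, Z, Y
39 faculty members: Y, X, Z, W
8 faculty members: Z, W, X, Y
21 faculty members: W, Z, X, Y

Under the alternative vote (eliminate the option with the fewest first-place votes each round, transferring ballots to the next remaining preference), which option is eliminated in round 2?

Round 1: Z 11, X 34, W 21, Y 39. Eliminate Z.
Round 2: X 37, W 29, Y 39. Eliminate W.

W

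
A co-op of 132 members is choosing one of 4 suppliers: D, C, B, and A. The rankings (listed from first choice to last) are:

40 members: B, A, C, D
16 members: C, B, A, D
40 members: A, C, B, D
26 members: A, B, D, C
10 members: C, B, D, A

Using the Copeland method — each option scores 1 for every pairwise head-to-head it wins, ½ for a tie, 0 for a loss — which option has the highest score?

D: loses to C, B, and A → score 0.
C: beats D; ties B; loses to A → score 1.5.
B: beats D; ties C and A → score 2.
A: beats D and C; ties B → score 2.5.
A has the best pairwise record.

A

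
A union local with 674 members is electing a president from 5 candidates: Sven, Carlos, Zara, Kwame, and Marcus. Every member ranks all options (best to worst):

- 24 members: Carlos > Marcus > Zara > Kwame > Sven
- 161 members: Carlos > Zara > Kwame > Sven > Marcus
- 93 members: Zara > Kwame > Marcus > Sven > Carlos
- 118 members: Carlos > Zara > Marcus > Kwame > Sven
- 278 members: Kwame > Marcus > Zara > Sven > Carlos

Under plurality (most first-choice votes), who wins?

First-place votes: Sven 0, Carlos 303, Zara 93, Kwame 278, Marcus 0.
Carlos has the most first-place votes.

Carlos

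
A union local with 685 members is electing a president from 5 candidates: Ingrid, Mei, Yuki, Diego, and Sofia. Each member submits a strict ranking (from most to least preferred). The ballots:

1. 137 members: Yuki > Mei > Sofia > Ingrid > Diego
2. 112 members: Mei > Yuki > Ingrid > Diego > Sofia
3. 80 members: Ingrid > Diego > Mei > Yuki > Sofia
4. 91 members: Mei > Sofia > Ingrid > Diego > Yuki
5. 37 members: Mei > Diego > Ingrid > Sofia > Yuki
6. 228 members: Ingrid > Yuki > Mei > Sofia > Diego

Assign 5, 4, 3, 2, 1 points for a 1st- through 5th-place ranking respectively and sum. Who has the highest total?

Mei

Ingrid: 137·2 + 112·3 + 80·5 + 91·3 + 37·3 + 228·5 = 2534
Mei: 137·4 + 112·5 + 80·3 + 91·5 + 37·5 + 228·3 = 2672
Yuki: 137·5 + 112·4 + 80·2 + 91·1 + 37·1 + 228·4 = 2333
Diego: 137·1 + 112·2 + 80·4 + 91·2 + 37·4 + 228·1 = 1239
Sofia: 137·3 + 112·1 + 80·1 + 91·4 + 37·2 + 228·2 = 1497
Mei has the highest Borda score (2672).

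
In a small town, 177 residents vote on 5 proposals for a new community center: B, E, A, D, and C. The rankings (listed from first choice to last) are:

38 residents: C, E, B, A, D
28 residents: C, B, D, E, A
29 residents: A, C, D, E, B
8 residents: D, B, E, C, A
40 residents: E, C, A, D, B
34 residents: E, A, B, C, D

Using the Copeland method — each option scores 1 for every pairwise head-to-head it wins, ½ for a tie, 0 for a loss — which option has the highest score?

C

B: beats D; loses to E, A, and C → score 1.
E: beats B, A, and D; loses to C → score 3.
A: beats B and D; loses to E and C → score 2.
D: loses to B, E, A, and C → score 0.
C: beats B, E, A, and D → score 4.
C has the best pairwise record.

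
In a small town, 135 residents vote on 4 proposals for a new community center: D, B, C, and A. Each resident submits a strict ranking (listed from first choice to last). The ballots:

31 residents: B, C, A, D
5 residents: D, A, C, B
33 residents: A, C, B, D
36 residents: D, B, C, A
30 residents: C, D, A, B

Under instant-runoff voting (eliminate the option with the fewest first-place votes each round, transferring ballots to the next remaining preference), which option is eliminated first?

C

Round 1: D 41, B 31, C 30, A 33. Eliminate C.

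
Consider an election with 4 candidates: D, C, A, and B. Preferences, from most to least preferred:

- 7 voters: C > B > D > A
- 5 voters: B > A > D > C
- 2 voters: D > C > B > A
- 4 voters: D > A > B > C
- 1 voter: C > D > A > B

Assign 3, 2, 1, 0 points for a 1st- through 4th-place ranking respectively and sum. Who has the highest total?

D: 7·1 + 5·1 + 2·3 + 4·3 + 1·2 = 32
C: 7·3 + 5·0 + 2·2 + 4·0 + 1·3 = 28
A: 7·0 + 5·2 + 2·0 + 4·2 + 1·1 = 19
B: 7·2 + 5·3 + 2·1 + 4·1 + 1·0 = 35
B has the highest Borda score (35).

B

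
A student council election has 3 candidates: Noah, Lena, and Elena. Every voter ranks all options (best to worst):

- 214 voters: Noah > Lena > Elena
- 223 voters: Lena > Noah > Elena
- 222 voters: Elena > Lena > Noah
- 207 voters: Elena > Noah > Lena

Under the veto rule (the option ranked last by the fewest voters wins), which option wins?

Last-place votes: Noah 222, Lena 207, Elena 437.
Lena is ranked last by the fewest voters, so Lena wins.

Lena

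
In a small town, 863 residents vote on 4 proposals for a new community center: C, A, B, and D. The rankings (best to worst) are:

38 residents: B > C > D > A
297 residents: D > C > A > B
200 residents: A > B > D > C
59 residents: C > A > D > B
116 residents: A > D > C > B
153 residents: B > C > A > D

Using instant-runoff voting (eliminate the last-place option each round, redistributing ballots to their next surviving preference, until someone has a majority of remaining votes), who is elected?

Round 1: C 59, A 316, B 191, D 297. Eliminate C.
Round 2: A 375, B 191, D 297. Eliminate B.
Round 3: A 528, D 335. A has a majority.

A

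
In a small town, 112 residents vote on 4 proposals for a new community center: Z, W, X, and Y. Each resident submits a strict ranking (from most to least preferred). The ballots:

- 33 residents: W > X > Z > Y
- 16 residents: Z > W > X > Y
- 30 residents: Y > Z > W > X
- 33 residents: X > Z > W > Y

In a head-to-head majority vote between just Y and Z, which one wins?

Voters preferring Y to Z: 30; preferring Z to Y: 82.
Z wins the head-to-head.

Z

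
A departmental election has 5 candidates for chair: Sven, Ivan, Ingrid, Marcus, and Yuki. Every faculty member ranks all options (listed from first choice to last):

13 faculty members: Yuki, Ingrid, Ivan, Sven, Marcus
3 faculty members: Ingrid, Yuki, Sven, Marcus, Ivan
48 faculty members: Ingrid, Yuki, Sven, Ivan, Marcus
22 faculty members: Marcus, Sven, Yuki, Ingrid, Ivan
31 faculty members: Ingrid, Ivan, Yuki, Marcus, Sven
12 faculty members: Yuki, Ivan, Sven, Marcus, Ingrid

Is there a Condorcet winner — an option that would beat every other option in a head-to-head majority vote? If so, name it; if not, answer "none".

Ingrid

Ingrid vs Sven: 95–34 for Ingrid.
Ingrid vs Ivan: 117–12 for Ingrid.
Ingrid vs Marcus: 95–34 for Ingrid.
Ingrid vs Yuki: 82–47 for Ingrid.
Ingrid beats every other option head-to-head.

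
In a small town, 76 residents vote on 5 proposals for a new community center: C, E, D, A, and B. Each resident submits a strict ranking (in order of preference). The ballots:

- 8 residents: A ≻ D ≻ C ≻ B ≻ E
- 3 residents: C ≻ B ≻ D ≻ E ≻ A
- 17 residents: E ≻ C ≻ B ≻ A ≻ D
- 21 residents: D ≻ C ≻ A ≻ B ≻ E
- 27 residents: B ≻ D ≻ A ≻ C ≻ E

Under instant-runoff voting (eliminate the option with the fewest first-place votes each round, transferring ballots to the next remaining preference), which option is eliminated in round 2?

A

Round 1: C 3, E 17, D 21, A 8, B 27. Eliminate C.
Round 2: E 17, D 21, A 8, B 30. Eliminate A.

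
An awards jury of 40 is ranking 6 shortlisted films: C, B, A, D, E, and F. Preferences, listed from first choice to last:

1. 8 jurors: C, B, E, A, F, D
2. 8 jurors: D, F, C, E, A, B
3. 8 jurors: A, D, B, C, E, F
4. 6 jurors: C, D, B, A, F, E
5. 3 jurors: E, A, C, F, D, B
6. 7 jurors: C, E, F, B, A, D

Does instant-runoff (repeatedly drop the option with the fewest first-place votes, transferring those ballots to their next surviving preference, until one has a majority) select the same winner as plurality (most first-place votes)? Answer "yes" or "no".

Instant-runoff — R1 C 21, B 0, A 8, D 8, E 3, F 0 (C winner). Winner: C.
Plurality — first-place votes: C 21, B 0, A 8, D 8, E 3, F 0. Winner: C.
The two methods agree.

yes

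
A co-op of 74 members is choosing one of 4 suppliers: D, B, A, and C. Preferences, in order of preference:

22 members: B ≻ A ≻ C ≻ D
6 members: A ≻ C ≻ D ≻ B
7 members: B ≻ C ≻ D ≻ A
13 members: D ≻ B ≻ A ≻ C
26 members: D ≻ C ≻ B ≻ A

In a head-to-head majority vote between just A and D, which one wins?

D

Voters preferring A to D: 28; preferring D to A: 46.
D wins the head-to-head.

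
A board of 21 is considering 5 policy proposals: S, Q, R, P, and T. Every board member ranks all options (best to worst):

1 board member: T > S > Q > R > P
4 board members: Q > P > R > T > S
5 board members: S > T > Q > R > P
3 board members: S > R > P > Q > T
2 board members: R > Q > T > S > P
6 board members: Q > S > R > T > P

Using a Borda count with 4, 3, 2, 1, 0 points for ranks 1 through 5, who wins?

Q

S: 1·3 + 4·0 + 5·4 + 3·4 + 2·1 + 6·3 = 55
Q: 1·2 + 4·4 + 5·2 + 3·1 + 2·3 + 6·4 = 61
R: 1·1 + 4·2 + 5·1 + 3·3 + 2·4 + 6·2 = 43
P: 1·0 + 4·3 + 5·0 + 3·2 + 2·0 + 6·0 = 18
T: 1·4 + 4·1 + 5·3 + 3·0 + 2·2 + 6·1 = 33
Q has the highest Borda score (61).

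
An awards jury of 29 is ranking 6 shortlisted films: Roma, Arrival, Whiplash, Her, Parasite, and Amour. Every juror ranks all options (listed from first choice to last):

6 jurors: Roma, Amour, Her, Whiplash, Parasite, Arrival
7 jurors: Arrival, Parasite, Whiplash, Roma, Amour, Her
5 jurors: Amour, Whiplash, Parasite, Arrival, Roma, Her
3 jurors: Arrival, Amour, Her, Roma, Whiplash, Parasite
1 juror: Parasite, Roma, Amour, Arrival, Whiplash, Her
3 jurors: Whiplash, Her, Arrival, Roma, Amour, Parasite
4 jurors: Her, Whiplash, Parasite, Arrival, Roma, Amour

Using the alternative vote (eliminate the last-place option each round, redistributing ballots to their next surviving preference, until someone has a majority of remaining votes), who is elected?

Arrival

Round 1: Roma 6, Arrival 10, Whiplash 3, Her 4, Parasite 1, Amour 5. Eliminate Parasite.
Round 2: Roma 7, Arrival 10, Whiplash 3, Her 4, Amour 5. Eliminate Whiplash.
Round 3: Roma 7, Arrival 10, Her 7, Amour 5. Eliminate Amour.
Round 4: Roma 7, Arrival 15, Her 7. Arrival has a majority.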